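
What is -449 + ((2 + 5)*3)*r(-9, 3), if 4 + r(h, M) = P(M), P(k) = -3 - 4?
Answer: -680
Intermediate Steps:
P(k) = -7
r(h, M) = -11 (r(h, M) = -4 - 7 = -11)
-449 + ((2 + 5)*3)*r(-9, 3) = -449 + ((2 + 5)*3)*(-11) = -449 + (7*3)*(-11) = -449 + 21*(-11) = -449 - 231 = -680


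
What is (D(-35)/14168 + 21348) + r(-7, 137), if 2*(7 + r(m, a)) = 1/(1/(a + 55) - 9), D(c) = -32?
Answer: 5933784943/278047 ≈ 21341.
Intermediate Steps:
r(m, a) = -7 + 1/(2*(-9 + 1/(55 + a))) (r(m, a) = -7 + 1/(2*(1/(a + 55) - 9)) = -7 + 1/(2*(1/(55 + a) - 9)) = -7 + 1/(2*(-9 + 1/(55 + a))))
(D(-35)/14168 + 21348) + r(-7, 137) = (-32/14168 + 21348) + (-6971 - 127*137)/(2*(494 + 9*137)) = (-32*1/14168 + 21348) + (-6971 - 17399)/(2*(494 + 1233)) = (-4/1771 + 21348) + (1/2)*(-24370)/1727 = 37807304/1771 + (1/2)*(1/1727)*(-24370) = 37807304/1771 - 12185/1727 = 5933784943/278047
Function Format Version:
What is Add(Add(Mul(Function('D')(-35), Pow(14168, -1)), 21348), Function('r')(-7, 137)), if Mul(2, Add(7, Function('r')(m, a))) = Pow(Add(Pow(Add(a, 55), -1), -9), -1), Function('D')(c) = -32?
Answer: Rational(5933784943, 278047) ≈ 21341.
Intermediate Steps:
Function('r')(m, a) = Add(-7, Mul(Rational(1, 2), Pow(Add(-9, Pow(Add(55, a), -1)), -1))) (Function('r')(m, a) = Add(-7, Mul(Rational(1, 2), Pow(Add(Pow(Add(a, 55), -1), -9), -1))) = Add(-7, Mul(Rational(1, 2), Pow(Add(Pow(Add(55, a), -1), -9), -1))) = Add(-7, Mul(Rational(1, 2), Pow(Add(-9, Pow(Add(55, a), -1)), -1))))
Add(Add(Mul(Function('D')(-35), Pow(14168, -1)), 21348), Function('r')(-7, 137)) = Add(Add(Mul(-32, Pow(14168, -1)), 21348), Mul(Rational(1, 2), Pow(Add(494, Mul(9, 137)), -1), Add(-6971, Mul(-127, 137)))) = Add(Add(Mul(-32, Rational(1, 14168)), 21348), Mul(Rational(1, 2), Pow(Add(494, 1233), -1), Add(-6971, -17399))) = Add(Add(Rational(-4, 1771), 21348), Mul(Rational(1, 2), Pow(1727, -1), -24370)) = Add(Rational(37807304, 1771), Mul(Rational(1, 2), Rational(1, 1727), -24370)) = Add(Rational(37807304, 1771), Rational(-12185, 1727)) = Rational(5933784943, 278047)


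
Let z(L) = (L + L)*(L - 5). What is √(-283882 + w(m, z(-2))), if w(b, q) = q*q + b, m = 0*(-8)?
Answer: I*√283098 ≈ 532.07*I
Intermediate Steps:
z(L) = 2*L*(-5 + L) (z(L) = (2*L)*(-5 + L) = 2*L*(-5 + L))
m = 0
w(b, q) = b + q² (w(b, q) = q² + b = b + q²)
√(-283882 + w(m, z(-2))) = √(-283882 + (0 + (2*(-2)*(-5 - 2))²)) = √(-283882 + (0 + (2*(-2)*(-7))²)) = √(-283882 + (0 + 28²)) = √(-283882 + (0 + 784)) = √(-283882 + 784) = √(-283098) = I*√283098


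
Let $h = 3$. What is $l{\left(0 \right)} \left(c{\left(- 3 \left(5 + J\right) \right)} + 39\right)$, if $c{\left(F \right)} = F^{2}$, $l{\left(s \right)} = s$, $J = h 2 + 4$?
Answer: $0$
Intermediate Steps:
$J = 10$ ($J = 3 \cdot 2 + 4 = 6 + 4 = 10$)
$l{\left(0 \right)} \left(c{\left(- 3 \left(5 + J\right) \right)} + 39\right) = 0 \left(\left(- 3 \left(5 + 10\right)\right)^{2} + 39\right) = 0 \left(\left(\left(-3\right) 15\right)^{2} + 39\right) = 0 \left(\left(-45\right)^{2} + 39\right) = 0 \left(2025 + 39\right) = 0 \cdot 2064 = 0$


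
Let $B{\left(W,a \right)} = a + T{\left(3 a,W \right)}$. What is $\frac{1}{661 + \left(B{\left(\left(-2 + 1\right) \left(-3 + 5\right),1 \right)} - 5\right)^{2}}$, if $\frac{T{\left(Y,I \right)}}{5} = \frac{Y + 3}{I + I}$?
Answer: $\frac{4}{3173} \approx 0.0012606$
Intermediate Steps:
$T{\left(Y,I \right)} = \frac{5 \left(3 + Y\right)}{2 I}$ ($T{\left(Y,I \right)} = 5 \frac{Y + 3}{I + I} = 5 \frac{3 + Y}{2 I} = \frac{5 \left(3 + Y\right)}{2 I}$)
$B{\left(W,a \right)} = a + \frac{5 \left(3 + 3 a\right)}{2 W}$
$\frac{1}{661 + \left(B{\left(\left(-2 + 1\right) \left(-3 + 5\right),1 \right)} - 5\right)^{2}} = \frac{1}{661 + \left(\frac{15 + 15 \cdot 1 + 2 \left(-2 + 1\right) \left(-3 + 5\right) 1}{2 \left(-2 + 1\right) \left(-3 + 5\right)} - 5\right)^{2}} = \frac{1}{661 + \left(\frac{15 + 15 + 2 \left(\left(-1\right) 2\right) 1}{2 \left(\left(-1\right) 2\right)} - 5\right)^{2}} = \frac{1}{661 + \left(\frac{15 + 15 + 2 \left(-2\right) 1}{2 \left(-2\right)} - 5\right)^{2}} = \frac{1}{661 + \left(\frac{1}{2} \left(- \frac{1}{2}\right) \left(15 + 15 - 4\right) - 5\right)^{2}} = \frac{1}{661 + \left(\frac{1}{2} \left(- \frac{1}{2}\right) 26 - 5\right)^{2}} = \frac{1}{661 + \left(- \frac{13}{2} - 5\right)^{2}} = \frac{1}{661 + \left(- \frac{23}{2}\right)^{2}} = \frac{1}{661 + \frac{529}{4}} = \frac{1}{\frac{3173}{4}} = \frac{4}{3173}$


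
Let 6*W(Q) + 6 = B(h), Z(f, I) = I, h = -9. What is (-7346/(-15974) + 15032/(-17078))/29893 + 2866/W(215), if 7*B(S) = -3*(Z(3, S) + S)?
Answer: 20450523509619674/2038732283749 ≈ 10031.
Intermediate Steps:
B(S) = -6*S/7 (B(S) = (-3*(S + S))/7 = (-6*S)/7 = -6*S/7)
W(Q) = 2/7 (W(Q) = -1 + (-6/7*(-9))/6 = -1 + (⅙)*(54/7) = -1 + 9/7 = 2/7)
(-7346/(-15974) + 15032/(-17078))/29893 + 2866/W(215) = (-7346/(-15974) + 15032/(-17078))/29893 + 2866/(2/7) = (-7346*(-1/15974) + 15032*(-1/17078))*(1/29893) + 2866*(7/2) = (3673/7987 - 7516/8539)*(1/29893) + 10031 = -28666545/68200993*1/29893 + 10031 = -28666545/2038732283749 + 10031 = 20450523509619674/2038732283749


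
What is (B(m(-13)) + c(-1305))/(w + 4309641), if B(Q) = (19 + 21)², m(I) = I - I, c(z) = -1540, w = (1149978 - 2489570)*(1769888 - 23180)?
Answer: -4/155991450233 ≈ -2.5642e-11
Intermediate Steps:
w = -2339876063136 (w = -1339592*1746708 = -2339876063136)
m(I) = 0
B(Q) = 1600 (B(Q) = 40² = 1600)
(B(m(-13)) + c(-1305))/(w + 4309641) = (1600 - 1540)/(-2339876063136 + 4309641) = 60/(-2339871753495) = 60*(-1/2339871753495) = -4/155991450233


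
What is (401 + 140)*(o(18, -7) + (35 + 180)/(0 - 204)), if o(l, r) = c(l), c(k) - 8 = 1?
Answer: 876961/204 ≈ 4298.8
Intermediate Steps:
c(k) = 9 (c(k) = 8 + 1 = 9)
o(l, r) = 9
(401 + 140)*(o(18, -7) + (35 + 180)/(0 - 204)) = (401 + 140)*(9 + (35 + 180)/(0 - 204)) = 541*(9 + 215/(-204)) = 541*(9 + 215*(-1/204)) = 541*(9 - 215/204) = 541*(1621/204) = 876961/204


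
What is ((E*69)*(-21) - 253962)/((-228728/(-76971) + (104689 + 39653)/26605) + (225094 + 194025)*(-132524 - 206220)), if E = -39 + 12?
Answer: 439950194858745/290736362740021485358 ≈ 1.5132e-6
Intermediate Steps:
E = -27
((E*69)*(-21) - 253962)/((-228728/(-76971) + (104689 + 39653)/26605) + (225094 + 194025)*(-132524 - 206220)) = (-27*69*(-21) - 253962)/((-228728/(-76971) + (104689 + 39653)/26605) + (225094 + 194025)*(-132524 - 206220)) = (-1863*(-21) - 253962)/((-228728*(-1/76971) + 144342*(1/26605)) + 419119*(-338744)) = (39123 - 253962)/((228728/76971 + 144342/26605) - 141974046536) = -214839/(17195456522/2047813455 - 141974046536) = -214839/(-290736362740021485358/2047813455) = -214839*(-2047813455/290736362740021485358) = 439950194858745/290736362740021485358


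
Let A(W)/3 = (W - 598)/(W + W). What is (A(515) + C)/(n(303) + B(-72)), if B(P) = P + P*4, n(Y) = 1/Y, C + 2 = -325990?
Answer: 5354679933/5913230 ≈ 905.54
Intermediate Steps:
C = -325992 (C = -2 - 325990 = -325992)
A(W) = 3*(-598 + W)/(2*W) (A(W) = 3*((W - 598)/(W + W)) = 3*((-598 + W)/((2*W))) = 3*((-598 + W)*(1/(2*W))) = 3*((-598 + W)/(2*W)) = 3*(-598 + W)/(2*W))
B(P) = 5*P (B(P) = P + 4*P = 5*P)
(A(515) + C)/(n(303) + B(-72)) = ((3/2 - 897/515) - 325992)/(1/303 + 5*(-72)) = ((3/2 - 897*1/515) - 325992)/(1/303 - 360) = ((3/2 - 897/515) - 325992)/(-109079/303) = (-249/1030 - 325992)*(-303/109079) = -335772009/1030*(-303/109079) = 5354679933/5913230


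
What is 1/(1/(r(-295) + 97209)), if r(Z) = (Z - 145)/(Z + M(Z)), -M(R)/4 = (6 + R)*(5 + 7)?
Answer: 1319806153/13577 ≈ 97209.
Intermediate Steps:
M(R) = -288 - 48*R (M(R) = -4*(6 + R)*(5 + 7) = -4*(6 + R)*12 = -4*(72 + 12*R) = -288 - 48*R)
r(Z) = (-145 + Z)/(-288 - 47*Z) (r(Z) = (Z - 145)/(Z + (-288 - 48*Z)) = (-145 + Z)/(-288 - 47*Z))
1/(1/(r(-295) + 97209)) = 1/(1/((145 - 1*(-295))/(288 + 47*(-295)) + 97209)) = 1/(1/((145 + 295)/(288 - 13865) + 97209)) = 1/(1/(440/(-13577) + 97209)) = 1/(1/(-1/13577*440 + 97209)) = 1/(1/(-440/13577 + 97209)) = 1/(1/(1319806153/13577)) = 1/(13577/1319806153) = 1319806153/13577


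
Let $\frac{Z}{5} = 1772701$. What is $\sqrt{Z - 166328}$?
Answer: $3 \sqrt{966353} \approx 2949.1$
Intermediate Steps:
$Z = 8863505$ ($Z = 5 \cdot 1772701 = 8863505$)
$\sqrt{Z - 166328} = \sqrt{8863505 - 166328} = \sqrt{8697177} = 3 \sqrt{966353}$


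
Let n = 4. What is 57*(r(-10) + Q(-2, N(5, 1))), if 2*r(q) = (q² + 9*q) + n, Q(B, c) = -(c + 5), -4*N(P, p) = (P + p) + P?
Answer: 1083/4 ≈ 270.75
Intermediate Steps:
N(P, p) = -P/2 - p/4 (N(P, p) = -((P + p) + P)/4 = -(p + 2*P)/4 = -P/2 - p/4)
Q(B, c) = -5 - c (Q(B, c) = -(5 + c) = -5 - c)
r(q) = 2 + q²/2 + 9*q/2 (r(q) = ((q² + 9*q) + 4)/2 = (4 + q² + 9*q)/2 = 2 + q²/2 + 9*q/2)
57*(r(-10) + Q(-2, N(5, 1))) = 57*((2 + (½)*(-10)² + (9/2)*(-10)) + (-5 - (-½*5 - ¼*1))) = 57*((2 + (½)*100 - 45) + (-5 - (-5/2 - ¼))) = 57*((2 + 50 - 45) + (-5 - 1*(-11/4))) = 57*(7 + (-5 + 11/4)) = 57*(7 - 9/4) = 57*(19/4) = 1083/4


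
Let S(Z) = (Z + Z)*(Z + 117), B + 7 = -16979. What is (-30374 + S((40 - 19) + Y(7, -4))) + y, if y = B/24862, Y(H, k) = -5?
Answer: -324681351/12431 ≈ -26119.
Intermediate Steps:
B = -16986 (B = -7 - 16979 = -16986)
S(Z) = 2*Z*(117 + Z) (S(Z) = (2*Z)*(117 + Z) = 2*Z*(117 + Z))
y = -8493/12431 (y = -16986/24862 = -16986*1/24862 = -8493/12431 ≈ -0.68321)
(-30374 + S((40 - 19) + Y(7, -4))) + y = (-30374 + 2*((40 - 19) - 5)*(117 + ((40 - 19) - 5))) - 8493/12431 = (-30374 + 2*(21 - 5)*(117 + (21 - 5))) - 8493/12431 = (-30374 + 2*16*(117 + 16)) - 8493/12431 = (-30374 + 2*16*133) - 8493/12431 = (-30374 + 4256) - 8493/12431 = -26118 - 8493/12431 = -324681351/12431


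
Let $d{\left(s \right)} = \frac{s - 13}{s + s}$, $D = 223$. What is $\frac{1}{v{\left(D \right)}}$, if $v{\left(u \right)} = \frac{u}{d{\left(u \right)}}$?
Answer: $\frac{105}{49729} \approx 0.0021114$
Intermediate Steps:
$d{\left(s \right)} = \frac{-13 + s}{2 s}$
$v{\left(u \right)} = \frac{2 u^{2}}{-13 + u}$ ($v{\left(u \right)} = \frac{u}{\frac{1}{2} \frac{1}{u} \left(-13 + u\right)} = u \frac{2 u}{-13 + u} = \frac{2 u^{2}}{-13 + u}$)
$\frac{1}{v{\left(D \right)}} = \frac{1}{2 \cdot 223^{2} \frac{1}{-13 + 223}} = \frac{1}{2 \cdot 49729 \cdot \frac{1}{210}} = \frac{1}{\frac{49729}{105}} = \frac{105}{49729}$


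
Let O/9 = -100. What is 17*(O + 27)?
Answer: -14841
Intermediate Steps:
O = -900 (O = 9*(-100) = -900)
17*(O + 27) = 17*(-900 + 27) = 17*(-873) = -14841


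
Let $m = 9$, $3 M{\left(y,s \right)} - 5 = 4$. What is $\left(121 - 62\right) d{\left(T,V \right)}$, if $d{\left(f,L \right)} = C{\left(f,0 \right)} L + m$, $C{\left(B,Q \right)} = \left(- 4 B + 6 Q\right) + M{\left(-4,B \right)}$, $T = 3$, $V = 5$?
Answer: $-2124$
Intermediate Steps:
$M{\left(y,s \right)} = 3$ ($M{\left(y,s \right)} = \frac{5}{3} + \frac{1}{3} \cdot 4 = \frac{5}{3} + \frac{4}{3} = 3$)
$C{\left(B,Q \right)} = 3 - 4 B + 6 Q$ ($C{\left(B,Q \right)} = \left(- 4 B + 6 Q\right) + 3 = 3 - 4 B + 6 Q$)
$d{\left(f,L \right)} = 9 + L \left(3 - 4 f\right)$ ($d{\left(f,L \right)} = \left(3 - 4 f + 6 \cdot 0\right) L + 9 = \left(3 - 4 f + 0\right) L + 9 = \left(3 - 4 f\right) L + 9 = L \left(3 - 4 f\right) + 9 = 9 + L \left(3 - 4 f\right)$)
$\left(121 - 62\right) d{\left(T,V \right)} = \left(121 - 62\right) \left(9 - 5 \left(-3 + 4 \cdot 3\right)\right) = 59 \left(9 - 5 \left(-3 + 12\right)\right) = 59 \left(9 - 5 \cdot 9\right) = 59 \left(9 - 45\right) = 59 \left(-36\right) = -2124$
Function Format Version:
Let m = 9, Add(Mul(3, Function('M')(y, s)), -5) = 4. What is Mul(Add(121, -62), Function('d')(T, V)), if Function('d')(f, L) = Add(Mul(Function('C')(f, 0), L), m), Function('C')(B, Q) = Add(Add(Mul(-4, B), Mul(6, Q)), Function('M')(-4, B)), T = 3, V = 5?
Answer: -2124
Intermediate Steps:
Function('M')(y, s) = 3 (Function('M')(y, s) = Add(Rational(5, 3), Mul(Rational(1, 3), 4)) = Add(Rational(5, 3), Rational(4, 3)) = 3)
Function('C')(B, Q) = Add(3, Mul(-4, B), Mul(6, Q)) (Function('C')(B, Q) = Add(Add(Mul(-4, B), Mul(6, Q)), 3) = Add(3, Mul(-4, B), Mul(6, Q)))
Function('d')(f, L) = Add(9, Mul(L, Add(3, Mul(-4, f)))) (Function('d')(f, L) = Add(Mul(Add(3, Mul(-4, f), Mul(6, 0)), L), 9) = Add(Mul(Add(3, Mul(-4, f), 0), L), 9) = Add(Mul(Add(3, Mul(-4, f)), L), 9) = Add(Mul(L, Add(3, Mul(-4, f))), 9) = Add(9, Mul(L, Add(3, Mul(-4, f)))))
Mul(Add(121, -62), Function('d')(T, V)) = Mul(Add(121, -62), Add(9, Mul(-1, 5, Add(-3, Mul(4, 3))))) = Mul(59, Add(9, Mul(-1, 5, Add(-3, 12)))) = Mul(59, Add(9, Mul(-1, 5, 9))) = Mul(59, Add(9, -45)) = Mul(59, -36) = -2124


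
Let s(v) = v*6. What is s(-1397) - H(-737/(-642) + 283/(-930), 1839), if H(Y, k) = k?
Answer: -10221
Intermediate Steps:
s(v) = 6*v
s(-1397) - H(-737/(-642) + 283/(-930), 1839) = 6*(-1397) - 1*1839 = -8382 - 1839 = -10221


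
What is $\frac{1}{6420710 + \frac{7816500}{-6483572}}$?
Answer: $\frac{1620893}{10407281939905} \approx 1.5575 \cdot 10^{-7}$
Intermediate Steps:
$\frac{1}{6420710 + \frac{7816500}{-6483572}} = \frac{1}{6420710 + 7816500 \left(- \frac{1}{6483572}\right)} = \frac{1}{6420710 - \frac{1954125}{1620893}} = \frac{1}{\frac{10407281939905}{1620893}} = \frac{1620893}{10407281939905}$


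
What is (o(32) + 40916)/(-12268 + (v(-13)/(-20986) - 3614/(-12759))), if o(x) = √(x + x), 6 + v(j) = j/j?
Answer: -10957825545576/3284808361033 ≈ -3.3359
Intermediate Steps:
v(j) = -5 (v(j) = -6 + j/j = -6 + 1 = -5)
o(x) = √2*√x (o(x) = √(2*x) = √2*√x)
(o(32) + 40916)/(-12268 + (v(-13)/(-20986) - 3614/(-12759))) = (√2*√32 + 40916)/(-12268 + (-5/(-20986) - 3614/(-12759))) = (√2*(4*√2) + 40916)/(-12268 + (-5*(-1/20986) - 3614*(-1/12759))) = (8 + 40916)/(-12268 + (5/20986 + 3614/12759)) = 40924/(-12268 + 75907199/267760374) = 40924/(-3284808361033/267760374) = 40924*(-267760374/3284808361033) = -10957825545576/3284808361033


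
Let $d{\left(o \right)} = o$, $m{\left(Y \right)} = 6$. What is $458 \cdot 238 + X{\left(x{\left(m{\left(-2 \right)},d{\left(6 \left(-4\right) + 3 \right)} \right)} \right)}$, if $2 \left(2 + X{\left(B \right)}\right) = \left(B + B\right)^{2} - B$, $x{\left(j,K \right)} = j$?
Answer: $109071$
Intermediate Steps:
$X{\left(B \right)} = -2 + 2 B^{2} - \frac{B}{2}$ ($X{\left(B \right)} = -2 + \frac{\left(B + B\right)^{2} - B}{2} = -2 + \frac{\left(2 B\right)^{2} - B}{2} = -2 + \frac{4 B^{2} - B}{2} = -2 + \frac{- B + 4 B^{2}}{2} = -2 + \left(2 B^{2} - \frac{B}{2}\right) = -2 + 2 B^{2} - \frac{B}{2}$)
$458 \cdot 238 + X{\left(x{\left(m{\left(-2 \right)},d{\left(6 \left(-4\right) + 3 \right)} \right)} \right)} = 458 \cdot 238 - \left(5 - 72\right) = 109004 - -67 = 109004 + 67 = 109071$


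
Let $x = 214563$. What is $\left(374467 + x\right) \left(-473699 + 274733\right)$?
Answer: $-117196942980$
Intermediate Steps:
$\left(374467 + x\right) \left(-473699 + 274733\right) = \left(374467 + 214563\right) \left(-473699 + 274733\right) = 589030 \left(-198966\right) = -117196942980$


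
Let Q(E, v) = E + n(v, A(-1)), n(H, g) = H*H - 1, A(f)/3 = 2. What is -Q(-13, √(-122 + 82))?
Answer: 54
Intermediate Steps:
A(f) = 6 (A(f) = 3*2 = 6)
n(H, g) = -1 + H² (n(H, g) = H² - 1 = -1 + H²)
Q(E, v) = -1 + E + v² (Q(E, v) = E + (-1 + v²) = -1 + E + v²)
-Q(-13, √(-122 + 82)) = -(-1 - 13 + (√(-122 + 82))²) = -(-1 - 13 + (√(-40))²) = -(-1 - 13 + (2*I*√10)²) = -(-1 - 13 - 40) = -1*(-54) = 54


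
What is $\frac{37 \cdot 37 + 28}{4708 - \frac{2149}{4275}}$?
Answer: $\frac{5972175}{20124551} \approx 0.29676$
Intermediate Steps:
$\frac{37 \cdot 37 + 28}{4708 - \frac{2149}{4275}} = \frac{1369 + 28}{4708 - \frac{2149}{4275}} = \frac{1397}{4708 - \frac{2149}{4275}} = \frac{1397}{\frac{20124551}{4275}} = 1397 \cdot \frac{4275}{20124551} = \frac{5972175}{20124551}$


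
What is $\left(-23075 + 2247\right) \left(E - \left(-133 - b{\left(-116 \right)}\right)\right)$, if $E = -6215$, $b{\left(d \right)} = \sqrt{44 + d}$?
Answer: $126675896 - 124968 i \sqrt{2} \approx 1.2668 \cdot 10^{8} - 1.7673 \cdot 10^{5} i$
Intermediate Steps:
$\left(-23075 + 2247\right) \left(E - \left(-133 - b{\left(-116 \right)}\right)\right) = \left(-23075 + 2247\right) \left(-6215 - \left(-133 - \sqrt{44 - 116}\right)\right) = - 20828 \left(-6215 - \left(-133 - 6 i \sqrt{2}\right)\right) = - 20828 \left(-6215 + \left(133 + 6 i \sqrt{2}\right)\right) = - 20828 \left(-6082 + 6 i \sqrt{2}\right) = 126675896 - 124968 i \sqrt{2}$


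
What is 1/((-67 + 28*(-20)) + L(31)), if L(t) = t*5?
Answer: -1/472 ≈ -0.0021186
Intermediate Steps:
L(t) = 5*t
1/((-67 + 28*(-20)) + L(31)) = 1/((-67 + 28*(-20)) + 5*31) = 1/((-67 - 560) + 155) = 1/(-627 + 155) = 1/(-472) = -1/472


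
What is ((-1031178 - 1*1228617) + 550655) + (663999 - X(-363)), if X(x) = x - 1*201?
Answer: -1044577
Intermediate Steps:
X(x) = -201 + x (X(x) = x - 201 = -201 + x)
((-1031178 - 1*1228617) + 550655) + (663999 - X(-363)) = ((-1031178 - 1*1228617) + 550655) + (663999 - (-201 - 363)) = ((-1031178 - 1228617) + 550655) + (663999 - 1*(-564)) = (-2259795 + 550655) + (663999 + 564) = -1709140 + 664563 = -1044577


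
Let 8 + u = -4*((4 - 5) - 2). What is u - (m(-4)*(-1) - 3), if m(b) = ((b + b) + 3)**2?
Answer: 32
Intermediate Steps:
m(b) = (3 + 2*b)**2 (m(b) = (2*b + 3)**2 = (3 + 2*b)**2)
u = 4 (u = -8 - 4*((4 - 5) - 2) = -8 - 4*(-1 - 2) = -8 - 4*(-3) = -8 - 1*(-12) = -8 + 12 = 4)
u - (m(-4)*(-1) - 3) = 4 - ((3 + 2*(-4))**2*(-1) - 3) = 4 - ((3 - 8)**2*(-1) - 3) = 4 - ((-5)**2*(-1) - 3) = 4 - (25*(-1) - 3) = 4 - (-25 - 3) = 4 - 1*(-28) = 4 + 28 = 32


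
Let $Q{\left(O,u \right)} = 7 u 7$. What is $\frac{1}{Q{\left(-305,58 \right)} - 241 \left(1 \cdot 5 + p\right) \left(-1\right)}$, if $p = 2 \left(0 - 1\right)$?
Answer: $\frac{1}{3565} \approx 0.00028051$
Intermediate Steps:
$p = -2$ ($p = 2 \left(-1\right) = -2$)
$Q{\left(O,u \right)} = 49 u$
$\frac{1}{Q{\left(-305,58 \right)} - 241 \left(1 \cdot 5 + p\right) \left(-1\right)} = \frac{1}{49 \cdot 58 - 241 \left(1 \cdot 5 - 2\right) \left(-1\right)} = \frac{1}{2842 - 241 \left(5 - 2\right) \left(-1\right)} = \frac{1}{2842 - 241 \cdot 3 \left(-1\right)} = \frac{1}{2842 - -723} = \frac{1}{2842 + 723} = \frac{1}{3565}$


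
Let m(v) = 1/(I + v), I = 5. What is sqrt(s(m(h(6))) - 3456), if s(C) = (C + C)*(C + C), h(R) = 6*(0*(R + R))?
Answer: 2*I*sqrt(21599)/5 ≈ 58.786*I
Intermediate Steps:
h(R) = 0 (h(R) = 6*(0*(2*R)) = 6*0 = 0)
m(v) = 1/(5 + v)
s(C) = 4*C**2 (s(C) = (2*C)*(2*C) = 4*C**2)
sqrt(s(m(h(6))) - 3456) = sqrt(4*(1/(5 + 0))**2 - 3456) = sqrt(4*(1/5)**2 - 3456) = sqrt(4*(1/25) - 3456) = sqrt(4/25 - 3456) = sqrt(-86396/25) = 2*I*sqrt(21599)/5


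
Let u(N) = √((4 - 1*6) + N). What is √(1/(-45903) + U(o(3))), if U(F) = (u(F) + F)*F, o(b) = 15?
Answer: √(474094171122 + 31606281135*√13)/45903 ≈ 16.706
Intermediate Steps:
u(N) = √(-2 + N) (u(N) = √((4 - 6) + N) = √(-2 + N))
U(F) = F*(F + √(-2 + F)) (U(F) = (√(-2 + F) + F)*F = (F + √(-2 + F))*F = F*(F + √(-2 + F)))
√(1/(-45903) + U(o(3))) = √(1/(-45903) + 15*(15 + √(-2 + 15))) = √(-1/45903 + 15*(15 + √13)) = √(-1/45903 + (225 + 15*√13)) = √(10328174/45903 + 15*√13)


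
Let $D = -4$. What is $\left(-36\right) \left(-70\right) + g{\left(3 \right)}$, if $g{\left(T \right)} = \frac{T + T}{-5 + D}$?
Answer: $\frac{7558}{3} \approx 2519.3$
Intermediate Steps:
$g{\left(T \right)} = - \frac{2 T}{9}$ ($g{\left(T \right)} = \frac{T + T}{-5 - 4} = \frac{2 T}{-9} = 2 T \left(- \frac{1}{9}\right) = - \frac{2 T}{9}$)
$\left(-36\right) \left(-70\right) + g{\left(3 \right)} = \left(-36\right) \left(-70\right) - \frac{2}{3} = 2520 - \frac{2}{3} = \frac{7558}{3}$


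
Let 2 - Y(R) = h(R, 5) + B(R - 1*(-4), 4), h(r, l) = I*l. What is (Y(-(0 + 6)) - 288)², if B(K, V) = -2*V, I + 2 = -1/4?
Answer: 1138489/16 ≈ 71156.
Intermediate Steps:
I = -9/4 (I = -2 - 1/4 = -2 - 1*¼ = -2 - ¼ = -9/4 ≈ -2.2500)
h(r, l) = -9*l/4
Y(R) = 85/4 (Y(R) = 2 - (-9/4*5 - 2*4) = 2 - (-45/4 - 8) = 2 - 1*(-77/4) = 2 + 77/4 = 85/4)
(Y(-(0 + 6)) - 288)² = (85/4 - 288)² = (-1067/4)² = 1138489/16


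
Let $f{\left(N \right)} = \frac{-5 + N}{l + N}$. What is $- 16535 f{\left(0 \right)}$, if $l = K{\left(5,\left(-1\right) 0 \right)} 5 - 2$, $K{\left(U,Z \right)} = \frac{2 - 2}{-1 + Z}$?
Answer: $- \frac{82675}{2} \approx -41338.0$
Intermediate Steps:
$K{\left(U,Z \right)} = 0$ ($K{\left(U,Z \right)} = \frac{0}{-1 + Z} = 0$)
$l = -2$ ($l = 0 \cdot 5 - 2 = 0 - 2 = -2$)
$f{\left(N \right)} = \frac{-5 + N}{-2 + N}$
$- 16535 f{\left(0 \right)} = - 16535 \frac{-5 + 0}{-2 + 0} = - 16535 \frac{1}{-2} \left(-5\right) = - 16535 \left(\left(- \frac{1}{2}\right) \left(-5\right)\right) = \left(-16535\right) \frac{5}{2} = - \frac{82675}{2}$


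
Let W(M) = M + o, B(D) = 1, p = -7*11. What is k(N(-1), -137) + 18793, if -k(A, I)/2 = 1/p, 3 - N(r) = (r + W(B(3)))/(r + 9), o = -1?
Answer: 1447063/77 ≈ 18793.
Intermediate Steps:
p = -77
W(M) = -1 + M (W(M) = M - 1 = -1 + M)
N(r) = 3 - r/(9 + r) (N(r) = 3 - (r + (-1 + 1))/(r + 9) = 3 - (r + 0)/(9 + r) = 3 - r/(9 + r))
k(A, I) = 2/77 (k(A, I) = -2/(-77) = -2*(-1/77) = 2/77)
k(N(-1), -137) + 18793 = 2/77 + 18793 = 1447063/77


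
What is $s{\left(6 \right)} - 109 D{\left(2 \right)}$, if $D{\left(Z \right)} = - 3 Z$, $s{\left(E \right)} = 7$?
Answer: $661$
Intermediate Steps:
$s{\left(6 \right)} - 109 D{\left(2 \right)} = 7 - 109 \left(\left(-3\right) 2\right) = 7 - -654 = 7 + 654 = 661$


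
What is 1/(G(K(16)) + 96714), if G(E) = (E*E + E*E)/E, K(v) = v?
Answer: 1/96746 ≈ 1.0336e-5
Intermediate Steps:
G(E) = 2*E (G(E) = (E² + E²)/E = (2*E²)/E = 2*E)
1/(G(K(16)) + 96714) = 1/(2*16 + 96714) = 1/(32 + 96714) = 1/96746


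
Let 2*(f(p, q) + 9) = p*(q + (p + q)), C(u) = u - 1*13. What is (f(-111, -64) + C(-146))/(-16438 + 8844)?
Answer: -26193/15188 ≈ -1.7246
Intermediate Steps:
C(u) = -13 + u (C(u) = u - 13 = -13 + u)
f(p, q) = -9 + p*(p + 2*q)/2 (f(p, q) = -9 + (p*(q + (p + q)))/2 = -9 + (p*(p + 2*q))/2 = -9 + p*(p + 2*q)/2)
(f(-111, -64) + C(-146))/(-16438 + 8844) = ((-9 + (½)*(-111)² - 111*(-64)) + (-13 - 146))/(-16438 + 8844) = ((-9 + (½)*12321 + 7104) - 159)/(-7594) = ((-9 + 12321/2 + 7104) - 159)*(-1/7594) = (26511/2 - 159)*(-1/7594) = (26193/2)*(-1/7594) = -26193/15188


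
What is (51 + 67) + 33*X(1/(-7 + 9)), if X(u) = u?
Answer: 269/2 ≈ 134.50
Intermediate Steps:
(51 + 67) + 33*X(1/(-7 + 9)) = (51 + 67) + 33/(-7 + 9) = 118 + 33/2 = 269/2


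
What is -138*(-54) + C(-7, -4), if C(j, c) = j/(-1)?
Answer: 7459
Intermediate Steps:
C(j, c) = -j (C(j, c) = j*(-1) = -j)
-138*(-54) + C(-7, -4) = -138*(-54) - 1*(-7) = 7452 + 7 = 7459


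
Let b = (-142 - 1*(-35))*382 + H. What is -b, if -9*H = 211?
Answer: 368077/9 ≈ 40897.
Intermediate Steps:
H = -211/9 (H = -⅑*211 = -211/9 ≈ -23.444)
b = -368077/9 (b = (-142 - 1*(-35))*382 - 211/9 = (-142 + 35)*382 - 211/9 = -107*382 - 211/9 = -40874 - 211/9 = -368077/9 ≈ -40897.)
-b = -1*(-368077/9) = 368077/9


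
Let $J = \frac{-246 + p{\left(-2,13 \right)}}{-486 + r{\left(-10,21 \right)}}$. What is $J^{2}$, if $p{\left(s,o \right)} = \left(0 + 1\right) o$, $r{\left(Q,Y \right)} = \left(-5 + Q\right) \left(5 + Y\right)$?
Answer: $\frac{54289}{767376} \approx 0.070746$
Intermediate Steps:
$p{\left(s,o \right)} = o$ ($p{\left(s,o \right)} = 1 o = o$)
$J = \frac{233}{876}$ ($J = \frac{-246 + 13}{-486 - 390} = - \frac{233}{-486 - 390} = - \frac{233}{-876} = \left(-233\right) \left(- \frac{1}{876}\right) = \frac{233}{876} \approx 0.26598$)
$J^{2} = \left(\frac{233}{876}\right)^{2} = \frac{54289}{767376}$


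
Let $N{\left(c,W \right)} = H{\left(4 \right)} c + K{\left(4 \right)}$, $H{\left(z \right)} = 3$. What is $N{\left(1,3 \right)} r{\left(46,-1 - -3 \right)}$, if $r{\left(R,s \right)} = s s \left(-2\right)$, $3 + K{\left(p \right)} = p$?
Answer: $-32$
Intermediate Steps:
$K{\left(p \right)} = -3 + p$
$r{\left(R,s \right)} = - 2 s^{2}$ ($r{\left(R,s \right)} = s^{2} \left(-2\right) = - 2 s^{2}$)
$N{\left(c,W \right)} = 1 + 3 c$ ($N{\left(c,W \right)} = 3 c + \left(-3 + 4\right) = 3 c + 1 = 1 + 3 c$)
$N{\left(1,3 \right)} r{\left(46,-1 - -3 \right)} = \left(1 + 3 \cdot 1\right) \left(- 2 \left(-1 - -3\right)^{2}\right) = \left(1 + 3\right) \left(- 2 \left(-1 + 3\right)^{2}\right) = 4 \left(- 2 \cdot 2^{2}\right) = 4 \left(\left(-2\right) 4\right) = 4 \left(-8\right) = -32$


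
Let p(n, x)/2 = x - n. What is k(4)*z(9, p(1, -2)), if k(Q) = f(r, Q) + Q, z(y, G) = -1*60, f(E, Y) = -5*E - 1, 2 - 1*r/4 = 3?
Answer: -1380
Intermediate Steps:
r = -4 (r = 8 - 4*3 = 8 - 12 = -4)
f(E, Y) = -1 - 5*E
p(n, x) = -2*n + 2*x (p(n, x) = 2*(x - n) = -2*n + 2*x)
z(y, G) = -60
k(Q) = 19 + Q (k(Q) = (-1 - 5*(-4)) + Q = (-1 + 20) + Q = 19 + Q)
k(4)*z(9, p(1, -2)) = (19 + 4)*(-60) = 23*(-60) = -1380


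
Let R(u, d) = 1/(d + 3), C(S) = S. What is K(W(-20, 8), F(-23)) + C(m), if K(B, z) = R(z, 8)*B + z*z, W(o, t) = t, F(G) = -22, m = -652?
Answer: -1840/11 ≈ -167.27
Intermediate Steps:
R(u, d) = 1/(3 + d)
K(B, z) = z² + B/11 (K(B, z) = B/(3 + 8) + z*z = B/11 + z² = z² + B/11)
K(W(-20, 8), F(-23)) + C(m) = ((-22)² + (1/11)*8) - 652 = (484 + 8/11) - 652 = 5332/11 - 652 = -1840/11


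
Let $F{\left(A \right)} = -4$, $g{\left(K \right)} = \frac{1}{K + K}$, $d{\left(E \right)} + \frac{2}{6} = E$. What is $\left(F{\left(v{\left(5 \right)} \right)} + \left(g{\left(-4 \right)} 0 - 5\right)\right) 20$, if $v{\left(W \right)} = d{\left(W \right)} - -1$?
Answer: $-180$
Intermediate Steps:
$d{\left(E \right)} = - \frac{1}{3} + E$
$v{\left(W \right)} = \frac{2}{3} + W$ ($v{\left(W \right)} = \left(- \frac{1}{3} + W\right) - -1 = \left(- \frac{1}{3} + W\right) + 1 = \frac{2}{3} + W$)
$g{\left(K \right)} = \frac{1}{2 K}$
$\left(F{\left(v{\left(5 \right)} \right)} + \left(g{\left(-4 \right)} 0 - 5\right)\right) 20 = \left(-4 - \left(5 - \frac{1}{2 \left(-4\right)} 0\right)\right) 20 = \left(-4 - \left(5 - \frac{1}{2} \left(- \frac{1}{4}\right) 0\right)\right) 20 = \left(-4 - 5\right) 20 = \left(-9\right) 20 = -180$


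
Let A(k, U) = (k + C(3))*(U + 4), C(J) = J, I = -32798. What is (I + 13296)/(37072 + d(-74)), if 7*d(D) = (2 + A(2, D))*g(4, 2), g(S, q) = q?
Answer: -68257/129404 ≈ -0.52747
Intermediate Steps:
A(k, U) = (3 + k)*(4 + U) (A(k, U) = (k + 3)*(U + 4) = (3 + k)*(4 + U))
d(D) = 44/7 + 10*D/7 (d(D) = ((2 + (12 + 3*D + 4*2 + D*2))*2)/7 = ((2 + (12 + 3*D + 8 + 2*D))*2)/7 = ((2 + (20 + 5*D))*2)/7 = ((22 + 5*D)*2)/7 = (44 + 10*D)/7 = 44/7 + 10*D/7)
(I + 13296)/(37072 + d(-74)) = (-32798 + 13296)/(37072 + (44/7 + (10/7)*(-74))) = -19502/(37072 + (44/7 - 740/7)) = -19502/(37072 - 696/7) = -19502/258808/7 = -19502*7/258808 = -68257/129404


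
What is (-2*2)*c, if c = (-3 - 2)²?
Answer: -100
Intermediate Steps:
c = 25 (c = (-5)² = 25)
(-2*2)*c = -2*2*25 = -4*25 = -100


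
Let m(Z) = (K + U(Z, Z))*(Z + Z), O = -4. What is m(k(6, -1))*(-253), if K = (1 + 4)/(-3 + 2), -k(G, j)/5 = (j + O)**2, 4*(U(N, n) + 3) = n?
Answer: -4965125/2 ≈ -2.4826e+6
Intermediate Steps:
U(N, n) = -3 + n/4
k(G, j) = -5*(-4 + j)**2 (k(G, j) = -5*(j - 4)**2 = -5*(-4 + j)**2)
K = -5 (K = 5/(-1) = 5*(-1) = -5)
m(Z) = 2*Z*(-8 + Z/4) (m(Z) = (-5 + (-3 + Z/4))*(Z + Z) = (-8 + Z/4)*(2*Z) = 2*Z*(-8 + Z/4))
m(k(6, -1))*(-253) = ((-5*(-4 - 1)**2)*(-32 - 5*(-4 - 1)**2)/2)*(-253) = ((-5*(-5)**2)*(-32 - 5*(-5)**2)/2)*(-253) = ((-5*25)*(-32 - 5*25)/2)*(-253) = ((1/2)*(-125)*(-32 - 125))*(-253) = ((1/2)*(-125)*(-157))*(-253) = (19625/2)*(-253) = -4965125/2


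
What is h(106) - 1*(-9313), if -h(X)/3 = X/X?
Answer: 9310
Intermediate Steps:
h(X) = -3 (h(X) = -3*X/X = -3*1 = -3)
h(106) - 1*(-9313) = -3 - 1*(-9313) = -3 + 9313 = 9310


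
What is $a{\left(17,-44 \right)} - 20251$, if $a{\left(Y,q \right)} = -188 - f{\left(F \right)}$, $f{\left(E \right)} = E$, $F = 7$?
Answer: $-20446$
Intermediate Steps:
$a{\left(Y,q \right)} = -195$ ($a{\left(Y,q \right)} = -188 - 7 = -195$)
$a{\left(17,-44 \right)} - 20251 = -195 - 20251 = -20446$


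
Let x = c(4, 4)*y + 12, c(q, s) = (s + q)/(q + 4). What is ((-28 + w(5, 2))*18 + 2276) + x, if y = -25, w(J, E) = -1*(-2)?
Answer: 1795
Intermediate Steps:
c(q, s) = (q + s)/(4 + q)
w(J, E) = 2
x = -13 (x = ((4 + 4)/(4 + 4))*(-25) + 12 = (8/8)*(-25) + 12 = ((⅛)*8)*(-25) + 12 = 1*(-25) + 12 = -25 + 12 = -13)
((-28 + w(5, 2))*18 + 2276) + x = ((-28 + 2)*18 + 2276) - 13 = (-26*18 + 2276) - 13 = (-468 + 2276) - 13 = 1808 - 13 = 1795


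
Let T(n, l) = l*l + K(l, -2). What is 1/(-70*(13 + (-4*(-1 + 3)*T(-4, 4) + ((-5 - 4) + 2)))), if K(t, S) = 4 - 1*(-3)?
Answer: 1/12460 ≈ 8.0257e-5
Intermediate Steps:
K(t, S) = 7 (K(t, S) = 4 + 3 = 7)
T(n, l) = 7 + l² (T(n, l) = l*l + 7 = l² + 7 = 7 + l²)
1/(-70*(13 + (-4*(-1 + 3)*T(-4, 4) + ((-5 - 4) + 2)))) = 1/(-70*(13 + (-4*(-1 + 3)*(7 + 4²) + ((-5 - 4) + 2)))) = 1/(-70*(13 + (-8*(7 + 16) + (-9 + 2)))) = 1/(-70*(13 + (-8*23 - 7))) = 1/(-70*(13 + (-4*46 - 7))) = 1/(-70*(13 + (-184 - 7))) = 1/(-70*(13 - 191)) = 1/(-70*(-178)) = 1/12460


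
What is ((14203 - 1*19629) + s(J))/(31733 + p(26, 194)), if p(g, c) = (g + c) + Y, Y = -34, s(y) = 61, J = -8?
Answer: -5365/31919 ≈ -0.16808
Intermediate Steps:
p(g, c) = -34 + c + g (p(g, c) = (g + c) - 34 = (c + g) - 34 = -34 + c + g)
((14203 - 1*19629) + s(J))/(31733 + p(26, 194)) = ((14203 - 1*19629) + 61)/(31733 + (-34 + 194 + 26)) = ((14203 - 19629) + 61)/(31733 + 186) = (-5426 + 61)/31919 = -5365*1/31919 = -5365/31919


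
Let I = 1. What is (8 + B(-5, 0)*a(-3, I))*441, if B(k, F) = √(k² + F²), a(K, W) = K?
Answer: -3087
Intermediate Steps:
B(k, F) = √(F² + k²)
(8 + B(-5, 0)*a(-3, I))*441 = (8 + √(0² + (-5)²)*(-3))*441 = (8 + √(0 + 25)*(-3))*441 = (8 + √25*(-3))*441 = (8 + 5*(-3))*441 = (8 - 15)*441 = -7*441 = -3087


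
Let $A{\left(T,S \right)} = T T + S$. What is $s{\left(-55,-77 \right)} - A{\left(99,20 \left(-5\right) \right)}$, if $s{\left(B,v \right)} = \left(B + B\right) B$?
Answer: $-3651$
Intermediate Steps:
$s{\left(B,v \right)} = 2 B^{2}$ ($s{\left(B,v \right)} = 2 B B = 2 B^{2}$)
$A{\left(T,S \right)} = S + T^{2}$ ($A{\left(T,S \right)} = T^{2} + S = S + T^{2}$)
$s{\left(-55,-77 \right)} - A{\left(99,20 \left(-5\right) \right)} = 2 \left(-55\right)^{2} - \left(20 \left(-5\right) + 99^{2}\right) = 2 \cdot 3025 - \left(-100 + 9801\right) = 6050 - 9701 = -3651$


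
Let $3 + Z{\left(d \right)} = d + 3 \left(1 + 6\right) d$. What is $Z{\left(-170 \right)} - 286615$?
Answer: $-290358$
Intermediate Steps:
$Z{\left(d \right)} = -3 + 22 d$ ($Z{\left(d \right)} = -3 + \left(d + 3 \left(1 + 6\right) d\right) = -3 + \left(d + 3 \cdot 7 d\right) = -3 + \left(d + 21 d\right) = -3 + 22 d$)
$Z{\left(-170 \right)} - 286615 = \left(-3 + 22 \left(-170\right)\right) - 286615 = \left(-3 - 3740\right) - 286615 = -3743 - 286615 = -290358$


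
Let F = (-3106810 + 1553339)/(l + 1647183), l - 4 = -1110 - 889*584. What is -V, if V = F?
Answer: 1553471/1126901 ≈ 1.3785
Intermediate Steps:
l = -520282 (l = 4 + (-1110 - 889*584) = 4 + (-1110 - 519176) = 4 - 520286 = -520282)
F = -1553471/1126901 (F = (-3106810 + 1553339)/(-520282 + 1647183) = -1553471/1126901 ≈ -1.3785)
V = -1553471/1126901 ≈ -1.3785
-V = -1*(-1553471/1126901) = 1553471/1126901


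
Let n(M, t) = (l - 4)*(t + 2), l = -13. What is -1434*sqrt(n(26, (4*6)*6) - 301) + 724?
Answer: 724 - 15774*I*sqrt(23) ≈ 724.0 - 75650.0*I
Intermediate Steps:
n(M, t) = -34 - 17*t (n(M, t) = (-13 - 4)*(t + 2) = -17*(2 + t) = -34 - 17*t)
-1434*sqrt(n(26, (4*6)*6) - 301) + 724 = -1434*sqrt((-34 - 17*4*6*6) - 301) + 724 = -1434*sqrt((-34 - 408*6) - 301) + 724 = -1434*sqrt((-34 - 17*144) - 301) + 724 = -1434*sqrt((-34 - 2448) - 301) + 724 = -1434*sqrt(-2482 - 301) + 724 = -15774*I*sqrt(23) + 724 = 724 - 15774*I*sqrt(23)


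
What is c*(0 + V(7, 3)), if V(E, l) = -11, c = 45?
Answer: -495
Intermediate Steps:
c*(0 + V(7, 3)) = 45*(0 - 11) = 45*(-11) = -495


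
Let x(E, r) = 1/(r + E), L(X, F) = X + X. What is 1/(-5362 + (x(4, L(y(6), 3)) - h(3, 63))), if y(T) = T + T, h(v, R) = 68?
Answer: -28/152039 ≈ -0.00018416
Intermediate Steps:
y(T) = 2*T
L(X, F) = 2*X
x(E, r) = 1/(E + r)
1/(-5362 + (x(4, L(y(6), 3)) - h(3, 63))) = 1/(-5362 + (1/(4 + 2*(2*6)) - 1*68)) = 1/(-5362 + (1/(4 + 2*12) - 68)) = 1/(-5362 + (1/(4 + 24) - 68)) = 1/(-5362 + (1/28 - 68)) = 1/(-5362 - 1903/28) = 1/(-152039/28) = -28/152039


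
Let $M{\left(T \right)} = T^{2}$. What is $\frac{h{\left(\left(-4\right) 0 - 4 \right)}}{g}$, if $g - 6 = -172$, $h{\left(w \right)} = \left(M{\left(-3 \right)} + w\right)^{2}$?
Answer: $- \frac{25}{166} \approx -0.1506$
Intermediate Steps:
$h{\left(w \right)} = \left(9 + w\right)^{2}$ ($h{\left(w \right)} = \left(\left(-3\right)^{2} + w\right)^{2} = \left(9 + w\right)^{2}$)
$g = -166$ ($g = 6 - 172 = -166$)
$\frac{h{\left(\left(-4\right) 0 - 4 \right)}}{g} = \frac{\left(9 - 4\right)^{2}}{-166} = \left(9 + \left(0 - 4\right)\right)^{2} \left(- \frac{1}{166}\right) = \left(9 - 4\right)^{2} \left(- \frac{1}{166}\right) = 5^{2} \left(- \frac{1}{166}\right) = 25 \left(- \frac{1}{166}\right) = - \frac{25}{166}$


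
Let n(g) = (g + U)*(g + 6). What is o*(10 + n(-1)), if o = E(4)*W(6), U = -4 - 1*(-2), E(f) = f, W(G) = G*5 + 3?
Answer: -660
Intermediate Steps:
W(G) = 3 + 5*G (W(G) = 5*G + 3 = 3 + 5*G)
U = -2 (U = -4 + 2 = -2)
o = 132 (o = 4*(3 + 5*6) = 4*(3 + 30) = 4*33 = 132)
n(g) = (-2 + g)*(6 + g) (n(g) = (g - 2)*(g + 6) = (-2 + g)*(6 + g))
o*(10 + n(-1)) = 132*(10 + (-12 + (-1)² + 4*(-1))) = 132*(10 + (-12 + 1 - 4)) = 132*(10 - 15) = 132*(-5) = -660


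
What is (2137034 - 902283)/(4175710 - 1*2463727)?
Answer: 176393/244569 ≈ 0.72124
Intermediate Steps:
(2137034 - 902283)/(4175710 - 1*2463727) = 1234751/(4175710 - 2463727) = 1234751/1711983 = 1234751*(1/1711983) = 176393/244569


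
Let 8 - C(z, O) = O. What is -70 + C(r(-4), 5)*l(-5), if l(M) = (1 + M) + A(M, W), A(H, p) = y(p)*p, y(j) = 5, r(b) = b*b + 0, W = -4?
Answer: -142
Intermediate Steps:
r(b) = b**2 (r(b) = b**2 + 0 = b**2)
C(z, O) = 8 - O
A(H, p) = 5*p
l(M) = -19 + M (l(M) = (1 + M) + 5*(-4) = (1 + M) - 20 = -19 + M)
-70 + C(r(-4), 5)*l(-5) = -70 + (8 - 1*5)*(-19 - 5) = -70 + (8 - 5)*(-24) = -70 + 3*(-24) = -70 - 72 = -142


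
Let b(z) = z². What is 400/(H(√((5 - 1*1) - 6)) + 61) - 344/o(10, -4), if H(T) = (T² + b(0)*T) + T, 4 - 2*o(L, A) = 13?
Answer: 16*(-2762*I + 43*√2)/(9*(√2 - 59*I)) ≈ 83.22 - 0.16241*I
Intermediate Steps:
o(L, A) = -9/2 (o(L, A) = 2 - ½*13 = 2 - 13/2 = -9/2)
H(T) = T + T² (H(T) = (T² + 0²*T) + T = (T² + 0*T) + T = (T² + 0) + T = T² + T = T + T²)
400/(H(√((5 - 1*1) - 6)) + 61) - 344/o(10, -4) = 400/(√((5 - 1*1) - 6)*(1 + √((5 - 1*1) - 6)) + 61) - 344/(-9/2) = 400/(√((5 - 1) - 6)*(1 + √((5 - 1) - 6)) + 61) - 344*(-2/9) = 400/(√(4 - 6)*(1 + √(4 - 6)) + 61) + 688/9 = 400/(√(-2)*(1 + √(-2)) + 61) + 688/9 = 400/((I*√2)*(1 + I*√2) + 61) + 688/9 = 400/(I*√2*(1 + I*√2) + 61) + 688/9 = 400/(61 + I*√2*(1 + I*√2)) + 688/9 = 688/9 + 400/(61 + I*√2*(1 + I*√2))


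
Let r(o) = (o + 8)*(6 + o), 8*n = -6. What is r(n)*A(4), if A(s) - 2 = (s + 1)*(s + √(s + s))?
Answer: 6699/8 + 3045*√2/8 ≈ 1375.7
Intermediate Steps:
n = -¾ (n = (⅛)*(-6) = -¾ ≈ -0.75000)
A(s) = 2 + (1 + s)*(s + √2*√s) (A(s) = 2 + (s + 1)*(s + √(s + s)) = 2 + (1 + s)*(s + √(2*s)) = 2 + (1 + s)*(s + √2*√s))
r(o) = (6 + o)*(8 + o) (r(o) = (8 + o)*(6 + o) = (6 + o)*(8 + o))
r(n)*A(4) = (48 + (-¾)² + 14*(-¾))*(2 + 4 + 4² + √2*√4 + √2*4^(3/2)) = (48 + 9/16 - 21/2)*(2 + 4 + 16 + √2*2 + √2*8) = 609*(2 + 4 + 16 + 2*√2 + 8*√2)/16 = 609*(22 + 10*√2)/16 = 6699/8 + 3045*√2/8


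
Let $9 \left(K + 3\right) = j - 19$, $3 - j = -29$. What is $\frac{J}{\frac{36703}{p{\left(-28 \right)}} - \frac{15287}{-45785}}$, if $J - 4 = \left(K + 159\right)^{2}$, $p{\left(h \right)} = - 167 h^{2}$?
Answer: $\frac{12038310104536240}{26005007961} \approx 4.6292 \cdot 10^{5}$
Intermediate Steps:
$j = 32$ ($j = 3 - -29 = 3 + 29 = 32$)
$K = - \frac{14}{9}$ ($K = -3 + \frac{32 - 19}{9} = -3 + \frac{1}{9} \cdot 13 = -3 + \frac{13}{9} = - \frac{14}{9} \approx -1.5556$)
$J = \frac{2008213}{81}$ ($J = 4 + \left(- \frac{14}{9} + 159\right)^{2} = 4 + \left(\frac{1417}{9}\right)^{2} = 4 + \frac{2007889}{81} = \frac{2008213}{81} \approx 24793.0$)
$\frac{J}{\frac{36703}{p{\left(-28 \right)}} - \frac{15287}{-45785}} = \frac{2008213}{81 \left(\frac{36703}{\left(-167\right) \left(-28\right)^{2}} - \frac{15287}{-45785}\right)} = \frac{2008213}{81 \left(\frac{36703}{\left(-167\right) 784} - - \frac{15287}{45785}\right)} = \frac{2008213}{81 \left(\frac{36703}{-130928} + \frac{15287}{45785}\right)} = \frac{2008213}{81 \left(36703 \left(- \frac{1}{130928}\right) + \frac{15287}{45785}\right)} = \frac{2008213}{81 \left(- \frac{36703}{130928} + \frac{15287}{45785}\right)} = \frac{2008213}{81 \cdot \frac{321049481}{5994538480}} = \frac{2008213}{81} \cdot \frac{5994538480}{321049481} = \frac{12038310104536240}{26005007961}$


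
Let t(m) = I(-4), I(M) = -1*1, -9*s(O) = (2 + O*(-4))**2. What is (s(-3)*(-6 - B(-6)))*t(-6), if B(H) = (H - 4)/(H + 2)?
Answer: -1666/9 ≈ -185.11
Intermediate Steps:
s(O) = -(2 - 4*O)**2/9 (s(O) = -(2 + O*(-4))**2/9 = -(2 - 4*O)**2/9)
B(H) = (-4 + H)/(2 + H)
I(M) = -1
t(m) = -1
(s(-3)*(-6 - B(-6)))*t(-6) = ((-4*(-1 + 2*(-3))**2/9)*(-6 - (-4 - 6)/(2 - 6)))*(-1) = ((-4*(-1 - 6)**2/9)*(-6 - (-10)/(-4)))*(-1) = ((-4/9*(-7)**2)*(-6 - (-1)*(-10)/4))*(-1) = ((-4/9*49)*(-6 - 1*5/2))*(-1) = -196*(-6 - 5/2)/9*(-1) = -196/9*(-17/2)*(-1) = (1666/9)*(-1) = -1666/9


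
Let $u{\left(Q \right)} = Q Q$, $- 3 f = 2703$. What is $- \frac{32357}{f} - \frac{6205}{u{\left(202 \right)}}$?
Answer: $\frac{1314704323}{36764404} \approx 35.76$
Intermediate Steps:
$f = -901$ ($f = \left(- \frac{1}{3}\right) 2703 = -901$)
$u{\left(Q \right)} = Q^{2}$
$- \frac{32357}{f} - \frac{6205}{u{\left(202 \right)}} = - \frac{32357}{-901} - \frac{6205}{202^{2}} = \left(-32357\right) \left(- \frac{1}{901}\right) - \frac{6205}{40804} = \frac{32357}{901} - \frac{6205}{40804} = \frac{1314704323}{36764404}$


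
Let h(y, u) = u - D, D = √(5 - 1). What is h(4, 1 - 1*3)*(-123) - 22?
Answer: 470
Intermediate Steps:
D = 2 (D = √4 = 2)
h(y, u) = -2 + u (h(y, u) = u - 1*2 = u - 2 = -2 + u)
h(4, 1 - 1*3)*(-123) - 22 = (-2 + (1 - 1*3))*(-123) - 22 = (-2 + (1 - 3))*(-123) - 22 = (-2 - 2)*(-123) - 22 = -4*(-123) - 22 = 492 - 22 = 470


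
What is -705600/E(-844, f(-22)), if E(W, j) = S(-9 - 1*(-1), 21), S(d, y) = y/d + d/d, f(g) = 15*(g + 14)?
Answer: 5644800/13 ≈ 4.3422e+5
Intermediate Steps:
f(g) = 210 + 15*g (f(g) = 15*(14 + g) = 210 + 15*g)
S(d, y) = 1 + y/d (S(d, y) = y/d + 1 = 1 + y/d)
E(W, j) = -13/8 (E(W, j) = ((-9 - 1*(-1)) + 21)/(-9 - 1*(-1)) = ((-9 + 1) + 21)/(-9 + 1) = (-8 + 21)/(-8) = -⅛*13 = -13/8)
-705600/E(-844, f(-22)) = -705600/(-13/8) = -705600*(-8/13) = 5644800/13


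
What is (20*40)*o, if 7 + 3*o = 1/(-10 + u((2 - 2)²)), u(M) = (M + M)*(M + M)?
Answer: -5680/3 ≈ -1893.3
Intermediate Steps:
u(M) = 4*M² (u(M) = (2*M)*(2*M) = 4*M²)
o = -71/30 (o = -7/3 + 1/(3*(-10 + 4*((2 - 2)²)²)) = -7/3 + 1/(3*(-10 + 4*(0²)²)) = -7/3 + 1/(3*(-10 + 4*0²)) = -7/3 + 1/(3*(-10 + 4*0)) = -7/3 + 1/(3*(-10 + 0)) = -7/3 + (⅓)/(-10) = -7/3 + (⅓)*(-⅒) = -7/3 - 1/30 = -71/30 ≈ -2.3667)
(20*40)*o = (20*40)*(-71/30) = 800*(-71/30) = -5680/3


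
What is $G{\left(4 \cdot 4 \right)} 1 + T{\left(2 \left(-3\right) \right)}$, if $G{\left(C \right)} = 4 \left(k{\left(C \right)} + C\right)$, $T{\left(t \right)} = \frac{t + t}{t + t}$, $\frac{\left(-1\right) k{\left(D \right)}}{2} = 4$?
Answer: $33$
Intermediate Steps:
$k{\left(D \right)} = -8$ ($k{\left(D \right)} = \left(-2\right) 4 = -8$)
$T{\left(t \right)} = 1$ ($T{\left(t \right)} = \frac{2 t}{2 t} = 2 t \frac{1}{2 t} = 1$)
$G{\left(C \right)} = -32 + 4 C$ ($G{\left(C \right)} = 4 \left(-8 + C\right) = -32 + 4 C$)
$G{\left(4 \cdot 4 \right)} 1 + T{\left(2 \left(-3\right) \right)} = \left(-32 + 4 \cdot 4 \cdot 4\right) 1 + 1 = \left(-32 + 4 \cdot 16\right) 1 + 1 = \left(-32 + 64\right) 1 + 1 = 32 \cdot 1 + 1 = 32 + 1 = 33$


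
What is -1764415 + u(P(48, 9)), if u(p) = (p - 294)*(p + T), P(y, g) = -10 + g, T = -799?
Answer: -1528415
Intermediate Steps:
u(p) = (-799 + p)*(-294 + p) (u(p) = (p - 294)*(p - 799) = (-294 + p)*(-799 + p) = (-799 + p)*(-294 + p))
-1764415 + u(P(48, 9)) = -1764415 + (234906 + (-10 + 9)**2 - 1093*(-10 + 9)) = -1764415 + (234906 + (-1)**2 - 1093*(-1)) = -1764415 + (234906 + 1 + 1093) = -1764415 + 236000 = -1528415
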